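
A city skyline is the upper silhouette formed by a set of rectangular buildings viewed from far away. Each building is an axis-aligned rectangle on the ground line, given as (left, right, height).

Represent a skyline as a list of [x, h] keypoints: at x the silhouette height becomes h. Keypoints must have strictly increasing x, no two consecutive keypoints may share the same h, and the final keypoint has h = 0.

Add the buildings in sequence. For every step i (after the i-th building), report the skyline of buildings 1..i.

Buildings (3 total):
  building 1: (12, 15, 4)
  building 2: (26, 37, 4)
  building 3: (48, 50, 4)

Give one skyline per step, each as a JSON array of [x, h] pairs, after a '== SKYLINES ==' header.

== SKYLINES ==
[[12,4],[15,0]]
[[12,4],[15,0],[26,4],[37,0]]
[[12,4],[15,0],[26,4],[37,0],[48,4],[50,0]]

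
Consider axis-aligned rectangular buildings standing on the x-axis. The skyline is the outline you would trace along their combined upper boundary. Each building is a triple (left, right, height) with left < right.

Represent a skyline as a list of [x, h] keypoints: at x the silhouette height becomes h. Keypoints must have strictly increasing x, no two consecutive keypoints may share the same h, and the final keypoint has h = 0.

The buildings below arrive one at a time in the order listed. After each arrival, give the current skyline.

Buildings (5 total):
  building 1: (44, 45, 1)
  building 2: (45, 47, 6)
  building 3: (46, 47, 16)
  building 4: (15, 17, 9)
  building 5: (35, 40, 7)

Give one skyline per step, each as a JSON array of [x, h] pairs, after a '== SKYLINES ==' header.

== SKYLINES ==
[[44,1],[45,0]]
[[44,1],[45,6],[47,0]]
[[44,1],[45,6],[46,16],[47,0]]
[[15,9],[17,0],[44,1],[45,6],[46,16],[47,0]]
[[15,9],[17,0],[35,7],[40,0],[44,1],[45,6],[46,16],[47,0]]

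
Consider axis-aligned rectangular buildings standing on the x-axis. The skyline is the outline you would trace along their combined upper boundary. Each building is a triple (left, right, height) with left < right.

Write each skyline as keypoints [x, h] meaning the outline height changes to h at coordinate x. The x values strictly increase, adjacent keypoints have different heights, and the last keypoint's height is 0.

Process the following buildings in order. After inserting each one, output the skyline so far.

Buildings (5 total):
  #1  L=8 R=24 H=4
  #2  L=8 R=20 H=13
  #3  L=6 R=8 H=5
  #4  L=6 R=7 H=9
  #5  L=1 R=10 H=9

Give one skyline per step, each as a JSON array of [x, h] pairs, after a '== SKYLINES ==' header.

== SKYLINES ==
[[8,4],[24,0]]
[[8,13],[20,4],[24,0]]
[[6,5],[8,13],[20,4],[24,0]]
[[6,9],[7,5],[8,13],[20,4],[24,0]]
[[1,9],[8,13],[20,4],[24,0]]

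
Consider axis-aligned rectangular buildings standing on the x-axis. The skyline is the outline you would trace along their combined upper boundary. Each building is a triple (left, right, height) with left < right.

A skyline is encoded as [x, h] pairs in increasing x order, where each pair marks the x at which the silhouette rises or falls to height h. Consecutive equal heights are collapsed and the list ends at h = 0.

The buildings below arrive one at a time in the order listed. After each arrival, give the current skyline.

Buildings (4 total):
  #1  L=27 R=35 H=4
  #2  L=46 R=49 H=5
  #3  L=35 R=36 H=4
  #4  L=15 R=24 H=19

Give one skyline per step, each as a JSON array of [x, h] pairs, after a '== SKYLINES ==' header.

== SKYLINES ==
[[27,4],[35,0]]
[[27,4],[35,0],[46,5],[49,0]]
[[27,4],[36,0],[46,5],[49,0]]
[[15,19],[24,0],[27,4],[36,0],[46,5],[49,0]]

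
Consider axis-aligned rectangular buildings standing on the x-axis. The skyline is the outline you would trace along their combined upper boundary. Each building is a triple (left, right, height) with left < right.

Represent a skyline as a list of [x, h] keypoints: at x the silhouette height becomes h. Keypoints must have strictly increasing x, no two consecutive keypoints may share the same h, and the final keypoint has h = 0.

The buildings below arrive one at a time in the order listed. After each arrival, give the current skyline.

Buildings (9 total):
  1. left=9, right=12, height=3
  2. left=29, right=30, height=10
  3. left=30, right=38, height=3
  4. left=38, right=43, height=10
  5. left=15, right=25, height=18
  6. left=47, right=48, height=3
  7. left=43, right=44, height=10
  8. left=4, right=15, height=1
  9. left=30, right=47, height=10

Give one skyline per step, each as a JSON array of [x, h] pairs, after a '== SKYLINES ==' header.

== SKYLINES ==
[[9,3],[12,0]]
[[9,3],[12,0],[29,10],[30,0]]
[[9,3],[12,0],[29,10],[30,3],[38,0]]
[[9,3],[12,0],[29,10],[30,3],[38,10],[43,0]]
[[9,3],[12,0],[15,18],[25,0],[29,10],[30,3],[38,10],[43,0]]
[[9,3],[12,0],[15,18],[25,0],[29,10],[30,3],[38,10],[43,0],[47,3],[48,0]]
[[9,3],[12,0],[15,18],[25,0],[29,10],[30,3],[38,10],[44,0],[47,3],[48,0]]
[[4,1],[9,3],[12,1],[15,18],[25,0],[29,10],[30,3],[38,10],[44,0],[47,3],[48,0]]
[[4,1],[9,3],[12,1],[15,18],[25,0],[29,10],[47,3],[48,0]]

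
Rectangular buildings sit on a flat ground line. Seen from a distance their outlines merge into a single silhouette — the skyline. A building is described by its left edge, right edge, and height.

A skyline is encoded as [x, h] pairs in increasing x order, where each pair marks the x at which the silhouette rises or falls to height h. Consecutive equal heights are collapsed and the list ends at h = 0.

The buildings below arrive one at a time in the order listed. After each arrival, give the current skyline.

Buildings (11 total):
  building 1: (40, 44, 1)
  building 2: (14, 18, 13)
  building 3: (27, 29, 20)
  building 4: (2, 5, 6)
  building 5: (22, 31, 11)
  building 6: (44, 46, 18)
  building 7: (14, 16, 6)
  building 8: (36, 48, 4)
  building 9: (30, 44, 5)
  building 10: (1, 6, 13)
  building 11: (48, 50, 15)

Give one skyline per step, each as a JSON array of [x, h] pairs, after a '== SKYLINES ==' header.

== SKYLINES ==
[[40,1],[44,0]]
[[14,13],[18,0],[40,1],[44,0]]
[[14,13],[18,0],[27,20],[29,0],[40,1],[44,0]]
[[2,6],[5,0],[14,13],[18,0],[27,20],[29,0],[40,1],[44,0]]
[[2,6],[5,0],[14,13],[18,0],[22,11],[27,20],[29,11],[31,0],[40,1],[44,0]]
[[2,6],[5,0],[14,13],[18,0],[22,11],[27,20],[29,11],[31,0],[40,1],[44,18],[46,0]]
[[2,6],[5,0],[14,13],[18,0],[22,11],[27,20],[29,11],[31,0],[40,1],[44,18],[46,0]]
[[2,6],[5,0],[14,13],[18,0],[22,11],[27,20],[29,11],[31,0],[36,4],[44,18],[46,4],[48,0]]
[[2,6],[5,0],[14,13],[18,0],[22,11],[27,20],[29,11],[31,5],[44,18],[46,4],[48,0]]
[[1,13],[6,0],[14,13],[18,0],[22,11],[27,20],[29,11],[31,5],[44,18],[46,4],[48,0]]
[[1,13],[6,0],[14,13],[18,0],[22,11],[27,20],[29,11],[31,5],[44,18],[46,4],[48,15],[50,0]]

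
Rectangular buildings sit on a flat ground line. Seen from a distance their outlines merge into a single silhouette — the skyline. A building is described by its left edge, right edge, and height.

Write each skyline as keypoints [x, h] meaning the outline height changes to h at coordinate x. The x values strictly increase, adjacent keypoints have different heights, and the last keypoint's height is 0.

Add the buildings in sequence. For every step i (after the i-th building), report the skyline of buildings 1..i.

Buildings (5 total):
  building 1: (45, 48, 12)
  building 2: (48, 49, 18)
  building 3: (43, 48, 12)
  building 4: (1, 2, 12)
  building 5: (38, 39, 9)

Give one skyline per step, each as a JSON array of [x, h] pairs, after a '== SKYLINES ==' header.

== SKYLINES ==
[[45,12],[48,0]]
[[45,12],[48,18],[49,0]]
[[43,12],[48,18],[49,0]]
[[1,12],[2,0],[43,12],[48,18],[49,0]]
[[1,12],[2,0],[38,9],[39,0],[43,12],[48,18],[49,0]]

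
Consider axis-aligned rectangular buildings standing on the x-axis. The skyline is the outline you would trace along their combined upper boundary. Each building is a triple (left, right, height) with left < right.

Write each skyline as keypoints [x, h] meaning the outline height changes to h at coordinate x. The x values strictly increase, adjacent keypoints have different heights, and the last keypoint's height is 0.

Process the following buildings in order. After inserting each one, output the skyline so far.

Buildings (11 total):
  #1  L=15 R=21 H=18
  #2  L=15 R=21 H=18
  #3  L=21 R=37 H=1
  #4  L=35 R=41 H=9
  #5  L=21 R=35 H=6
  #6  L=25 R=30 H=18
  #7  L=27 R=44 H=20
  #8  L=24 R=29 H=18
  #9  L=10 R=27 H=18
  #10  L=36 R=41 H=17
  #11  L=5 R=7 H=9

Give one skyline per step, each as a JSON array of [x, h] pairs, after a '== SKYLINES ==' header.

== SKYLINES ==
[[15,18],[21,0]]
[[15,18],[21,0]]
[[15,18],[21,1],[37,0]]
[[15,18],[21,1],[35,9],[41,0]]
[[15,18],[21,6],[35,9],[41,0]]
[[15,18],[21,6],[25,18],[30,6],[35,9],[41,0]]
[[15,18],[21,6],[25,18],[27,20],[44,0]]
[[15,18],[21,6],[24,18],[27,20],[44,0]]
[[10,18],[27,20],[44,0]]
[[10,18],[27,20],[44,0]]
[[5,9],[7,0],[10,18],[27,20],[44,0]]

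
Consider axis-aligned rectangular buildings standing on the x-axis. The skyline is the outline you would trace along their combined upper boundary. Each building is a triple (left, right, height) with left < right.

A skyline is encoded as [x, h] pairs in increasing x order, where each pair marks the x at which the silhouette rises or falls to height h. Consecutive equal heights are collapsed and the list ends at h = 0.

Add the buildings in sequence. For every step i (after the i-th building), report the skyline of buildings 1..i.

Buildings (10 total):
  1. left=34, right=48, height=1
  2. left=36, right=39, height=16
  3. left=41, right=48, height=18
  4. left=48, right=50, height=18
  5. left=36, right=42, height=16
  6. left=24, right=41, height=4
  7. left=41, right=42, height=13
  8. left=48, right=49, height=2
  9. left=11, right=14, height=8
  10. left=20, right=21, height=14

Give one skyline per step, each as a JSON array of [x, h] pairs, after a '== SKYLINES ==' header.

== SKYLINES ==
[[34,1],[48,0]]
[[34,1],[36,16],[39,1],[48,0]]
[[34,1],[36,16],[39,1],[41,18],[48,0]]
[[34,1],[36,16],[39,1],[41,18],[50,0]]
[[34,1],[36,16],[41,18],[50,0]]
[[24,4],[36,16],[41,18],[50,0]]
[[24,4],[36,16],[41,18],[50,0]]
[[24,4],[36,16],[41,18],[50,0]]
[[11,8],[14,0],[24,4],[36,16],[41,18],[50,0]]
[[11,8],[14,0],[20,14],[21,0],[24,4],[36,16],[41,18],[50,0]]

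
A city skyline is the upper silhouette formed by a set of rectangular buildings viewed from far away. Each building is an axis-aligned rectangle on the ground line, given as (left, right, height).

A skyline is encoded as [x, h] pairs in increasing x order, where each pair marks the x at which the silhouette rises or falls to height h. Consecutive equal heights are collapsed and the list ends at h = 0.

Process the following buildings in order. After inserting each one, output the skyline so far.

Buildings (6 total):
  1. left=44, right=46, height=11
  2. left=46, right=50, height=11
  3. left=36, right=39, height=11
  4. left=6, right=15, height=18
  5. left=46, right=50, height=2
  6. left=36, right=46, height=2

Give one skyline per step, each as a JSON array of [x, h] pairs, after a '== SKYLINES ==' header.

== SKYLINES ==
[[44,11],[46,0]]
[[44,11],[50,0]]
[[36,11],[39,0],[44,11],[50,0]]
[[6,18],[15,0],[36,11],[39,0],[44,11],[50,0]]
[[6,18],[15,0],[36,11],[39,0],[44,11],[50,0]]
[[6,18],[15,0],[36,11],[39,2],[44,11],[50,0]]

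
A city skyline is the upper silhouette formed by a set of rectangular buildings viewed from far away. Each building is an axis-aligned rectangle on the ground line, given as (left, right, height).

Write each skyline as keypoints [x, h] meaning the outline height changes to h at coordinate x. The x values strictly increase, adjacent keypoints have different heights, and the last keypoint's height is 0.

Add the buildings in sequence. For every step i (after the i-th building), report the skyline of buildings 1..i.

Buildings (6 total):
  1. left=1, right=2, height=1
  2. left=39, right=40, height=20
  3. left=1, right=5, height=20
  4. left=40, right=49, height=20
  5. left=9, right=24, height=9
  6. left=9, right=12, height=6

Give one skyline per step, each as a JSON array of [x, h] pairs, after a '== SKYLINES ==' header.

== SKYLINES ==
[[1,1],[2,0]]
[[1,1],[2,0],[39,20],[40,0]]
[[1,20],[5,0],[39,20],[40,0]]
[[1,20],[5,0],[39,20],[49,0]]
[[1,20],[5,0],[9,9],[24,0],[39,20],[49,0]]
[[1,20],[5,0],[9,9],[24,0],[39,20],[49,0]]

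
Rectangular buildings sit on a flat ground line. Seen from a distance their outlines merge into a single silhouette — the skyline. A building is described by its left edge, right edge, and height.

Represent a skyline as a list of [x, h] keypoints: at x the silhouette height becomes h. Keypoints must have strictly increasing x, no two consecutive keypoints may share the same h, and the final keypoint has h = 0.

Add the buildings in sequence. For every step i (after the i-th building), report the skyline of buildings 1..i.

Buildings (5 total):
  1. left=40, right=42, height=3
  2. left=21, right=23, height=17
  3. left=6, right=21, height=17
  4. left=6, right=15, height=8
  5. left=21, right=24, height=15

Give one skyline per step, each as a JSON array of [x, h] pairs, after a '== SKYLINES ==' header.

== SKYLINES ==
[[40,3],[42,0]]
[[21,17],[23,0],[40,3],[42,0]]
[[6,17],[23,0],[40,3],[42,0]]
[[6,17],[23,0],[40,3],[42,0]]
[[6,17],[23,15],[24,0],[40,3],[42,0]]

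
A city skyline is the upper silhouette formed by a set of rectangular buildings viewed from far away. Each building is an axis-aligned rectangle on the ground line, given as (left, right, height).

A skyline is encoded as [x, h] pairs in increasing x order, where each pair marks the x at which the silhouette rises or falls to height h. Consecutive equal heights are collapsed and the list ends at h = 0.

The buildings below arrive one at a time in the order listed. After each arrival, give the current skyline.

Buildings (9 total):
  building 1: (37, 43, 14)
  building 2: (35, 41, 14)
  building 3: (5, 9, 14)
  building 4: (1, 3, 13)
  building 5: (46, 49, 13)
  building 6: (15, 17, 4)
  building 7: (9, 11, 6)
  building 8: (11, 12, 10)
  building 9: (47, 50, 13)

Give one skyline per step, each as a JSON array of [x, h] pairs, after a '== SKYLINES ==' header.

== SKYLINES ==
[[37,14],[43,0]]
[[35,14],[43,0]]
[[5,14],[9,0],[35,14],[43,0]]
[[1,13],[3,0],[5,14],[9,0],[35,14],[43,0]]
[[1,13],[3,0],[5,14],[9,0],[35,14],[43,0],[46,13],[49,0]]
[[1,13],[3,0],[5,14],[9,0],[15,4],[17,0],[35,14],[43,0],[46,13],[49,0]]
[[1,13],[3,0],[5,14],[9,6],[11,0],[15,4],[17,0],[35,14],[43,0],[46,13],[49,0]]
[[1,13],[3,0],[5,14],[9,6],[11,10],[12,0],[15,4],[17,0],[35,14],[43,0],[46,13],[49,0]]
[[1,13],[3,0],[5,14],[9,6],[11,10],[12,0],[15,4],[17,0],[35,14],[43,0],[46,13],[50,0]]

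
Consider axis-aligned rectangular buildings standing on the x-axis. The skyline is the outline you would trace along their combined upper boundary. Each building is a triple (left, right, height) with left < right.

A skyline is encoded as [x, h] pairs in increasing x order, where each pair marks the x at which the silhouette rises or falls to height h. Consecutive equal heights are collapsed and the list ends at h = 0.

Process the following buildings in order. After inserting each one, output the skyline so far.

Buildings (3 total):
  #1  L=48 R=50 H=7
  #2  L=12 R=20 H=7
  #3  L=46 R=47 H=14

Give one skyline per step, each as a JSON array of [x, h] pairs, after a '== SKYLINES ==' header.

== SKYLINES ==
[[48,7],[50,0]]
[[12,7],[20,0],[48,7],[50,0]]
[[12,7],[20,0],[46,14],[47,0],[48,7],[50,0]]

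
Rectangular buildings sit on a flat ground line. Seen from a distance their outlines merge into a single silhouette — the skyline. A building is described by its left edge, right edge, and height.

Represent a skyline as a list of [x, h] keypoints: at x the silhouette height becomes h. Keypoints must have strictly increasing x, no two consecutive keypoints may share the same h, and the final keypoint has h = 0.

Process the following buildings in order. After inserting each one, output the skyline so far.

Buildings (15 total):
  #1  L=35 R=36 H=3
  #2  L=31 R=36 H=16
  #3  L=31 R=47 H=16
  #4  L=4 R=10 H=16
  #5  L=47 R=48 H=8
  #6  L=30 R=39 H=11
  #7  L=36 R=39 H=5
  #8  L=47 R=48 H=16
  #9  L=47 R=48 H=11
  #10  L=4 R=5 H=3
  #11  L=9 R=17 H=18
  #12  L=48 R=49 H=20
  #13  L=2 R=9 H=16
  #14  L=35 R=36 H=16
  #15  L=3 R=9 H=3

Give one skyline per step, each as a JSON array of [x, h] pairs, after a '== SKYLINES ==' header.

== SKYLINES ==
[[35,3],[36,0]]
[[31,16],[36,0]]
[[31,16],[47,0]]
[[4,16],[10,0],[31,16],[47,0]]
[[4,16],[10,0],[31,16],[47,8],[48,0]]
[[4,16],[10,0],[30,11],[31,16],[47,8],[48,0]]
[[4,16],[10,0],[30,11],[31,16],[47,8],[48,0]]
[[4,16],[10,0],[30,11],[31,16],[48,0]]
[[4,16],[10,0],[30,11],[31,16],[48,0]]
[[4,16],[10,0],[30,11],[31,16],[48,0]]
[[4,16],[9,18],[17,0],[30,11],[31,16],[48,0]]
[[4,16],[9,18],[17,0],[30,11],[31,16],[48,20],[49,0]]
[[2,16],[9,18],[17,0],[30,11],[31,16],[48,20],[49,0]]
[[2,16],[9,18],[17,0],[30,11],[31,16],[48,20],[49,0]]
[[2,16],[9,18],[17,0],[30,11],[31,16],[48,20],[49,0]]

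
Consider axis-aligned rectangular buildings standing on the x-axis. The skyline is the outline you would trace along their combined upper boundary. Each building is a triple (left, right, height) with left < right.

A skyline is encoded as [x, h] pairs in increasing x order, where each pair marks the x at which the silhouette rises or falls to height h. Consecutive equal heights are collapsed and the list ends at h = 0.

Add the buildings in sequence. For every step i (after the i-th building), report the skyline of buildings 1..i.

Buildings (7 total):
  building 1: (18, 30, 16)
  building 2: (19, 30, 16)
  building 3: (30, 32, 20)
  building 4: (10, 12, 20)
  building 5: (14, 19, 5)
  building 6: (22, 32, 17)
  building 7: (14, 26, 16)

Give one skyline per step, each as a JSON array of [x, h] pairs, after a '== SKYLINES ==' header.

== SKYLINES ==
[[18,16],[30,0]]
[[18,16],[30,0]]
[[18,16],[30,20],[32,0]]
[[10,20],[12,0],[18,16],[30,20],[32,0]]
[[10,20],[12,0],[14,5],[18,16],[30,20],[32,0]]
[[10,20],[12,0],[14,5],[18,16],[22,17],[30,20],[32,0]]
[[10,20],[12,0],[14,16],[22,17],[30,20],[32,0]]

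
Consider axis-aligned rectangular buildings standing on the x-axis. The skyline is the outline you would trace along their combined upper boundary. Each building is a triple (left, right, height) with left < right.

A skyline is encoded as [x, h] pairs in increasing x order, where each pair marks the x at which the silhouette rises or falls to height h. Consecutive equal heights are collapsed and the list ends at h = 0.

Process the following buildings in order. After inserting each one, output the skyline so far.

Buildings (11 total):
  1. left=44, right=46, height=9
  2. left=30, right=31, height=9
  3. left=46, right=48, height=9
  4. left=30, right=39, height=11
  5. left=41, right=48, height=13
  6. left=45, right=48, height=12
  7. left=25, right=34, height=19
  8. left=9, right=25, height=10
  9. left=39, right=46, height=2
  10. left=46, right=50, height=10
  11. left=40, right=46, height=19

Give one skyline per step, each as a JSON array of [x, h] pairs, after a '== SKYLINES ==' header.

== SKYLINES ==
[[44,9],[46,0]]
[[30,9],[31,0],[44,9],[46,0]]
[[30,9],[31,0],[44,9],[48,0]]
[[30,11],[39,0],[44,9],[48,0]]
[[30,11],[39,0],[41,13],[48,0]]
[[30,11],[39,0],[41,13],[48,0]]
[[25,19],[34,11],[39,0],[41,13],[48,0]]
[[9,10],[25,19],[34,11],[39,0],[41,13],[48,0]]
[[9,10],[25,19],[34,11],[39,2],[41,13],[48,0]]
[[9,10],[25,19],[34,11],[39,2],[41,13],[48,10],[50,0]]
[[9,10],[25,19],[34,11],[39,2],[40,19],[46,13],[48,10],[50,0]]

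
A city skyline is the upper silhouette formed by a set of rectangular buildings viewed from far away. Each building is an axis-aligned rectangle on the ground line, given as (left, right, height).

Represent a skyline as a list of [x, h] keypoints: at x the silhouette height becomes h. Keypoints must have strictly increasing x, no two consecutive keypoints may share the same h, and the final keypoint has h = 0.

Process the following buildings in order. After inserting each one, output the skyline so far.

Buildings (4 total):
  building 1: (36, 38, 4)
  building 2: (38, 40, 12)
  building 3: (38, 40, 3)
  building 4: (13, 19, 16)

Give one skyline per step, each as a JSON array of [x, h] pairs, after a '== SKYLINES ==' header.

== SKYLINES ==
[[36,4],[38,0]]
[[36,4],[38,12],[40,0]]
[[36,4],[38,12],[40,0]]
[[13,16],[19,0],[36,4],[38,12],[40,0]]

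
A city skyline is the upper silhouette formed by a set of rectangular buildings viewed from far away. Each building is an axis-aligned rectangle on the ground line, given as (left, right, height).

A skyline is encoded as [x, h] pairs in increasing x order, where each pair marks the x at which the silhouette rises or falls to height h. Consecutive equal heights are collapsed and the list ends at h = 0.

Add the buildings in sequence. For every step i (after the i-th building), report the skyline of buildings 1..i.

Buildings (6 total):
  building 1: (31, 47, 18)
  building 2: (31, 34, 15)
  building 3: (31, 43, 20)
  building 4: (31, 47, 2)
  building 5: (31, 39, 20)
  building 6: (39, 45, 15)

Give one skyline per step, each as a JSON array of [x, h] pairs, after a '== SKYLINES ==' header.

== SKYLINES ==
[[31,18],[47,0]]
[[31,18],[47,0]]
[[31,20],[43,18],[47,0]]
[[31,20],[43,18],[47,0]]
[[31,20],[43,18],[47,0]]
[[31,20],[43,18],[47,0]]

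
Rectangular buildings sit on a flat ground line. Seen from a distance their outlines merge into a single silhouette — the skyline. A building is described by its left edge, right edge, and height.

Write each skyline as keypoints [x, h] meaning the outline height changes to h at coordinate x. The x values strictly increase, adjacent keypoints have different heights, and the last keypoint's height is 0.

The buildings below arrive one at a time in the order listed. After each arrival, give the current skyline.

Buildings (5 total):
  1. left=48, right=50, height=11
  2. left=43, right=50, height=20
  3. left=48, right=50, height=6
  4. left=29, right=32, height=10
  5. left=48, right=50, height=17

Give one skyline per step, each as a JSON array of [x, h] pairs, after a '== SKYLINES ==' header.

== SKYLINES ==
[[48,11],[50,0]]
[[43,20],[50,0]]
[[43,20],[50,0]]
[[29,10],[32,0],[43,20],[50,0]]
[[29,10],[32,0],[43,20],[50,0]]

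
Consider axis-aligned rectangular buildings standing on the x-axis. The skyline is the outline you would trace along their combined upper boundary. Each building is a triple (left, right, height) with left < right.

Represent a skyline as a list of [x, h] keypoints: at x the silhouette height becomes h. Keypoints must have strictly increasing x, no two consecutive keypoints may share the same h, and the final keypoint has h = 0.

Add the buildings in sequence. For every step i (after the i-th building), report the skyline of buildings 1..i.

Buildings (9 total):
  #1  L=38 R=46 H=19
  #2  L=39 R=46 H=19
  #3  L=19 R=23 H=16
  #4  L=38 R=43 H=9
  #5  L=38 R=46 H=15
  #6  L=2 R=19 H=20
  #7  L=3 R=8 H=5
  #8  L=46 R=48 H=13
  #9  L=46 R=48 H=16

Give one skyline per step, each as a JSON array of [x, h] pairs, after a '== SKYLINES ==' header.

== SKYLINES ==
[[38,19],[46,0]]
[[38,19],[46,0]]
[[19,16],[23,0],[38,19],[46,0]]
[[19,16],[23,0],[38,19],[46,0]]
[[19,16],[23,0],[38,19],[46,0]]
[[2,20],[19,16],[23,0],[38,19],[46,0]]
[[2,20],[19,16],[23,0],[38,19],[46,0]]
[[2,20],[19,16],[23,0],[38,19],[46,13],[48,0]]
[[2,20],[19,16],[23,0],[38,19],[46,16],[48,0]]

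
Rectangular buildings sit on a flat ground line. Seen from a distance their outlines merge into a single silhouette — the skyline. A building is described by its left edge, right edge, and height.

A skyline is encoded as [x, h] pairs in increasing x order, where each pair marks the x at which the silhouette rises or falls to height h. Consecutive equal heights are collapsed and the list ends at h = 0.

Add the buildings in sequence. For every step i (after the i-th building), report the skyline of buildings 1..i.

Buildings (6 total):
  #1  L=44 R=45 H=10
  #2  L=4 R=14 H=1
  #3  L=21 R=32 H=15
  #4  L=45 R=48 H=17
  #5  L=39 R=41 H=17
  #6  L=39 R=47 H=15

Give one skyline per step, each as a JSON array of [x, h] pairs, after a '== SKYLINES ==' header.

== SKYLINES ==
[[44,10],[45,0]]
[[4,1],[14,0],[44,10],[45,0]]
[[4,1],[14,0],[21,15],[32,0],[44,10],[45,0]]
[[4,1],[14,0],[21,15],[32,0],[44,10],[45,17],[48,0]]
[[4,1],[14,0],[21,15],[32,0],[39,17],[41,0],[44,10],[45,17],[48,0]]
[[4,1],[14,0],[21,15],[32,0],[39,17],[41,15],[45,17],[48,0]]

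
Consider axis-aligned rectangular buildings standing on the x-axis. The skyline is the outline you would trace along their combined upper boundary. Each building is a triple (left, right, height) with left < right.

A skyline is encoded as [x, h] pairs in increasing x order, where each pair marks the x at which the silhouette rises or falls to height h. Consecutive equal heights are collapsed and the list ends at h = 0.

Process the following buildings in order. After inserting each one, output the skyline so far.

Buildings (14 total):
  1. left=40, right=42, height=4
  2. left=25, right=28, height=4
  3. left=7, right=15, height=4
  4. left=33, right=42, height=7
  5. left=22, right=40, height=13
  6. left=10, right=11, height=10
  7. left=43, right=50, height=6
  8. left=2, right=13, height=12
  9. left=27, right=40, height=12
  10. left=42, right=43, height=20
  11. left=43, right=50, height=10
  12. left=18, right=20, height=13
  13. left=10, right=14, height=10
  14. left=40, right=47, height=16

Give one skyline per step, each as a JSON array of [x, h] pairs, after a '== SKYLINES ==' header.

== SKYLINES ==
[[40,4],[42,0]]
[[25,4],[28,0],[40,4],[42,0]]
[[7,4],[15,0],[25,4],[28,0],[40,4],[42,0]]
[[7,4],[15,0],[25,4],[28,0],[33,7],[42,0]]
[[7,4],[15,0],[22,13],[40,7],[42,0]]
[[7,4],[10,10],[11,4],[15,0],[22,13],[40,7],[42,0]]
[[7,4],[10,10],[11,4],[15,0],[22,13],[40,7],[42,0],[43,6],[50,0]]
[[2,12],[13,4],[15,0],[22,13],[40,7],[42,0],[43,6],[50,0]]
[[2,12],[13,4],[15,0],[22,13],[40,7],[42,0],[43,6],[50,0]]
[[2,12],[13,4],[15,0],[22,13],[40,7],[42,20],[43,6],[50,0]]
[[2,12],[13,4],[15,0],[22,13],[40,7],[42,20],[43,10],[50,0]]
[[2,12],[13,4],[15,0],[18,13],[20,0],[22,13],[40,7],[42,20],[43,10],[50,0]]
[[2,12],[13,10],[14,4],[15,0],[18,13],[20,0],[22,13],[40,7],[42,20],[43,10],[50,0]]
[[2,12],[13,10],[14,4],[15,0],[18,13],[20,0],[22,13],[40,16],[42,20],[43,16],[47,10],[50,0]]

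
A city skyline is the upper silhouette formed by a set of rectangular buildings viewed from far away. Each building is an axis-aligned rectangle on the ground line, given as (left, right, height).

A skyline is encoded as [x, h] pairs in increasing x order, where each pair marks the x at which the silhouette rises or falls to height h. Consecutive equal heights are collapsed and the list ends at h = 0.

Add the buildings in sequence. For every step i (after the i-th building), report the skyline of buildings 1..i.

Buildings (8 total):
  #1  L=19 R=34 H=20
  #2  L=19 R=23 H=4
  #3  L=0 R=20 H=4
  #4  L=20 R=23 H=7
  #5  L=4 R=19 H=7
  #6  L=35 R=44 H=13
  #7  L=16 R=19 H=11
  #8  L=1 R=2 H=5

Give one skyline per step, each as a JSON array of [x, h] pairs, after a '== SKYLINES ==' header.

== SKYLINES ==
[[19,20],[34,0]]
[[19,20],[34,0]]
[[0,4],[19,20],[34,0]]
[[0,4],[19,20],[34,0]]
[[0,4],[4,7],[19,20],[34,0]]
[[0,4],[4,7],[19,20],[34,0],[35,13],[44,0]]
[[0,4],[4,7],[16,11],[19,20],[34,0],[35,13],[44,0]]
[[0,4],[1,5],[2,4],[4,7],[16,11],[19,20],[34,0],[35,13],[44,0]]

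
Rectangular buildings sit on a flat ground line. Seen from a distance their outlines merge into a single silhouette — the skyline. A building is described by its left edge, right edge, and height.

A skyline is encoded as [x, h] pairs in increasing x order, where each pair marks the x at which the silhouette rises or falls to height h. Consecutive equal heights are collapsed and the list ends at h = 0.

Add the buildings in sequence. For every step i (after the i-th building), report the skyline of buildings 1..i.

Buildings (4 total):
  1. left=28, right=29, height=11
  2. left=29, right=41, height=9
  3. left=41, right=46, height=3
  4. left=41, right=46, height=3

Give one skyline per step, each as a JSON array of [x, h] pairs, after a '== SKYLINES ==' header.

== SKYLINES ==
[[28,11],[29,0]]
[[28,11],[29,9],[41,0]]
[[28,11],[29,9],[41,3],[46,0]]
[[28,11],[29,9],[41,3],[46,0]]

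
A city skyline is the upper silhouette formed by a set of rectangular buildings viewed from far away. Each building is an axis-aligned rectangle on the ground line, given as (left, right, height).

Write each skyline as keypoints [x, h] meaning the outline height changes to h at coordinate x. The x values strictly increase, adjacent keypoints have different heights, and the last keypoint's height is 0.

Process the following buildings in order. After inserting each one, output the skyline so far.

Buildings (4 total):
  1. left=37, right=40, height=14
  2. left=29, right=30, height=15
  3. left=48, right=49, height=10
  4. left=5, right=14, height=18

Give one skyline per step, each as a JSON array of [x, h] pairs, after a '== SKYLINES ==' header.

== SKYLINES ==
[[37,14],[40,0]]
[[29,15],[30,0],[37,14],[40,0]]
[[29,15],[30,0],[37,14],[40,0],[48,10],[49,0]]
[[5,18],[14,0],[29,15],[30,0],[37,14],[40,0],[48,10],[49,0]]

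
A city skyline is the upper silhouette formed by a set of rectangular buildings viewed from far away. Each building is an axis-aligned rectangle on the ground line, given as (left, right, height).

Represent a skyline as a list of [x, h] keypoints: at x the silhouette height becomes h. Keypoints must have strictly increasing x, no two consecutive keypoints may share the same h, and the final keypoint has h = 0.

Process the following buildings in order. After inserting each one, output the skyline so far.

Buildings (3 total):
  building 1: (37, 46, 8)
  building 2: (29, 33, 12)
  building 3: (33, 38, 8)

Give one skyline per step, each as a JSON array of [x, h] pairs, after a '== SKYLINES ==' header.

== SKYLINES ==
[[37,8],[46,0]]
[[29,12],[33,0],[37,8],[46,0]]
[[29,12],[33,8],[46,0]]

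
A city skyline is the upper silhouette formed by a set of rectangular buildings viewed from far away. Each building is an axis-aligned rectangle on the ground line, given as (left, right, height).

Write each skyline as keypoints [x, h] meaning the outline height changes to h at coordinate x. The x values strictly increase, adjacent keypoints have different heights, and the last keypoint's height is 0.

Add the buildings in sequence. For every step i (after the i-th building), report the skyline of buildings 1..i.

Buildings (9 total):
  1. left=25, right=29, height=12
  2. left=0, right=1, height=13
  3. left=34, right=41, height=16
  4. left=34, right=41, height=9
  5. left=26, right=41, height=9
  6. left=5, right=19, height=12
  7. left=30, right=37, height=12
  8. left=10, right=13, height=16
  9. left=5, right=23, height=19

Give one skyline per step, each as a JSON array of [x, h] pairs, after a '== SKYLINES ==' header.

== SKYLINES ==
[[25,12],[29,0]]
[[0,13],[1,0],[25,12],[29,0]]
[[0,13],[1,0],[25,12],[29,0],[34,16],[41,0]]
[[0,13],[1,0],[25,12],[29,0],[34,16],[41,0]]
[[0,13],[1,0],[25,12],[29,9],[34,16],[41,0]]
[[0,13],[1,0],[5,12],[19,0],[25,12],[29,9],[34,16],[41,0]]
[[0,13],[1,0],[5,12],[19,0],[25,12],[29,9],[30,12],[34,16],[41,0]]
[[0,13],[1,0],[5,12],[10,16],[13,12],[19,0],[25,12],[29,9],[30,12],[34,16],[41,0]]
[[0,13],[1,0],[5,19],[23,0],[25,12],[29,9],[30,12],[34,16],[41,0]]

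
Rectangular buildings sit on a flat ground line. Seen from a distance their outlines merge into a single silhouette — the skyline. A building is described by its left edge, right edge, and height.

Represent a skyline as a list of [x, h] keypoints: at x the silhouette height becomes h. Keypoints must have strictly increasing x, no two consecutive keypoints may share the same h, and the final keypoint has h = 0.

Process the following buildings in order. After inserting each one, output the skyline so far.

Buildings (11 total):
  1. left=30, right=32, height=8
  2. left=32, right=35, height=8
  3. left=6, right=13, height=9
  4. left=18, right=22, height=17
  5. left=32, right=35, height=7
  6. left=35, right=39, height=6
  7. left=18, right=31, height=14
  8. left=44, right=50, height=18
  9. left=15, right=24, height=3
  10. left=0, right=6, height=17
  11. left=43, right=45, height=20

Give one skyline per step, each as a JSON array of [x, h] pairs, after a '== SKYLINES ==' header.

== SKYLINES ==
[[30,8],[32,0]]
[[30,8],[35,0]]
[[6,9],[13,0],[30,8],[35,0]]
[[6,9],[13,0],[18,17],[22,0],[30,8],[35,0]]
[[6,9],[13,0],[18,17],[22,0],[30,8],[35,0]]
[[6,9],[13,0],[18,17],[22,0],[30,8],[35,6],[39,0]]
[[6,9],[13,0],[18,17],[22,14],[31,8],[35,6],[39,0]]
[[6,9],[13,0],[18,17],[22,14],[31,8],[35,6],[39,0],[44,18],[50,0]]
[[6,9],[13,0],[15,3],[18,17],[22,14],[31,8],[35,6],[39,0],[44,18],[50,0]]
[[0,17],[6,9],[13,0],[15,3],[18,17],[22,14],[31,8],[35,6],[39,0],[44,18],[50,0]]
[[0,17],[6,9],[13,0],[15,3],[18,17],[22,14],[31,8],[35,6],[39,0],[43,20],[45,18],[50,0]]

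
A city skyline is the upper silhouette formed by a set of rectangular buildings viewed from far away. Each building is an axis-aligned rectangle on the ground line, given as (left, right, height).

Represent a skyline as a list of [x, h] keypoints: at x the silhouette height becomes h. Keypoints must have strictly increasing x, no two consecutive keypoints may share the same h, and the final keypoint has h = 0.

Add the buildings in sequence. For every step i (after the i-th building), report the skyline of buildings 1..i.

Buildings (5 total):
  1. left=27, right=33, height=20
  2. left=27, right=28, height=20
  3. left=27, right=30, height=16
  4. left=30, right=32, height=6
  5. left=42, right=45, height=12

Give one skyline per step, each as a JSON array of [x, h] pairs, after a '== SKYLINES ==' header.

== SKYLINES ==
[[27,20],[33,0]]
[[27,20],[33,0]]
[[27,20],[33,0]]
[[27,20],[33,0]]
[[27,20],[33,0],[42,12],[45,0]]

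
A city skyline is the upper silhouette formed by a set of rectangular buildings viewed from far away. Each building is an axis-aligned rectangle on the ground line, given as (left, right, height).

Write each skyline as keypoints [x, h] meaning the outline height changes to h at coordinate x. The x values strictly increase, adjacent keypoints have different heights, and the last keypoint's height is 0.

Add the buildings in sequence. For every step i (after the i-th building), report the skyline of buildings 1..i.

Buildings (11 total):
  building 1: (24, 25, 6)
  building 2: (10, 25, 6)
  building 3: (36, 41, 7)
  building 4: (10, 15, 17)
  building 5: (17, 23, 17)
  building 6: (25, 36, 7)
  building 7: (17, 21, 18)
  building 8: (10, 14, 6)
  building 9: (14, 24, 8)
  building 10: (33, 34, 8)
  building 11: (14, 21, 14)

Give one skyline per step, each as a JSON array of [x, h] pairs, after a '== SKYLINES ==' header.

== SKYLINES ==
[[24,6],[25,0]]
[[10,6],[25,0]]
[[10,6],[25,0],[36,7],[41,0]]
[[10,17],[15,6],[25,0],[36,7],[41,0]]
[[10,17],[15,6],[17,17],[23,6],[25,0],[36,7],[41,0]]
[[10,17],[15,6],[17,17],[23,6],[25,7],[41,0]]
[[10,17],[15,6],[17,18],[21,17],[23,6],[25,7],[41,0]]
[[10,17],[15,6],[17,18],[21,17],[23,6],[25,7],[41,0]]
[[10,17],[15,8],[17,18],[21,17],[23,8],[24,6],[25,7],[41,0]]
[[10,17],[15,8],[17,18],[21,17],[23,8],[24,6],[25,7],[33,8],[34,7],[41,0]]
[[10,17],[15,14],[17,18],[21,17],[23,8],[24,6],[25,7],[33,8],[34,7],[41,0]]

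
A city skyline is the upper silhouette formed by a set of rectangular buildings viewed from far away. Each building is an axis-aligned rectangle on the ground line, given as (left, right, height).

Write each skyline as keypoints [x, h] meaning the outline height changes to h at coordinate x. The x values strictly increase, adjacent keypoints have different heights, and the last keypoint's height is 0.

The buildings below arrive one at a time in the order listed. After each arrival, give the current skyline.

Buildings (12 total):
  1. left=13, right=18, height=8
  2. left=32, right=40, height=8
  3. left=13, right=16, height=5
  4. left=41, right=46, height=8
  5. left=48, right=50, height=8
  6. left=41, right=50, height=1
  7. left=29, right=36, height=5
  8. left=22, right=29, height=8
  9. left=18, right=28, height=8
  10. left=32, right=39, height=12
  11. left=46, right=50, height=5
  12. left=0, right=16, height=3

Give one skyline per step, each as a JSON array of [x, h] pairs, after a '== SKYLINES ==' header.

== SKYLINES ==
[[13,8],[18,0]]
[[13,8],[18,0],[32,8],[40,0]]
[[13,8],[18,0],[32,8],[40,0]]
[[13,8],[18,0],[32,8],[40,0],[41,8],[46,0]]
[[13,8],[18,0],[32,8],[40,0],[41,8],[46,0],[48,8],[50,0]]
[[13,8],[18,0],[32,8],[40,0],[41,8],[46,1],[48,8],[50,0]]
[[13,8],[18,0],[29,5],[32,8],[40,0],[41,8],[46,1],[48,8],[50,0]]
[[13,8],[18,0],[22,8],[29,5],[32,8],[40,0],[41,8],[46,1],[48,8],[50,0]]
[[13,8],[29,5],[32,8],[40,0],[41,8],[46,1],[48,8],[50,0]]
[[13,8],[29,5],[32,12],[39,8],[40,0],[41,8],[46,1],[48,8],[50,0]]
[[13,8],[29,5],[32,12],[39,8],[40,0],[41,8],[46,5],[48,8],[50,0]]
[[0,3],[13,8],[29,5],[32,12],[39,8],[40,0],[41,8],[46,5],[48,8],[50,0]]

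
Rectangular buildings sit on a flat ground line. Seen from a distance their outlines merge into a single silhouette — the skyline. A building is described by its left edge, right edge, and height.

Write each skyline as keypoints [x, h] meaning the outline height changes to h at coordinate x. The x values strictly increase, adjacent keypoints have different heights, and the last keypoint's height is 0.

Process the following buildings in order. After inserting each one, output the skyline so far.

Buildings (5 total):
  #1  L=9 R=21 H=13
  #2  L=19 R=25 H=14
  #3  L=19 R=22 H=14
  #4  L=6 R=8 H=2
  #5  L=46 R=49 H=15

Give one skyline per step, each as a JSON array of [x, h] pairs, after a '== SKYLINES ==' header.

== SKYLINES ==
[[9,13],[21,0]]
[[9,13],[19,14],[25,0]]
[[9,13],[19,14],[25,0]]
[[6,2],[8,0],[9,13],[19,14],[25,0]]
[[6,2],[8,0],[9,13],[19,14],[25,0],[46,15],[49,0]]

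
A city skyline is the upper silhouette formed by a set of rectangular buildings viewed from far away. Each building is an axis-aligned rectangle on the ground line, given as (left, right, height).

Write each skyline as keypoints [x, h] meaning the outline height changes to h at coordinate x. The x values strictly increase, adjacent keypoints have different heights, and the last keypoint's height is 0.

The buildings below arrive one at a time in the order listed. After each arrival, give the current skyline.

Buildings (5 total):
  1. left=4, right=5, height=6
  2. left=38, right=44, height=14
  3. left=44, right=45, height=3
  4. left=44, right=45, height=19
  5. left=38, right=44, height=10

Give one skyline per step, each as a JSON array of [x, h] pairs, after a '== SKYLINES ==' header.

== SKYLINES ==
[[4,6],[5,0]]
[[4,6],[5,0],[38,14],[44,0]]
[[4,6],[5,0],[38,14],[44,3],[45,0]]
[[4,6],[5,0],[38,14],[44,19],[45,0]]
[[4,6],[5,0],[38,14],[44,19],[45,0]]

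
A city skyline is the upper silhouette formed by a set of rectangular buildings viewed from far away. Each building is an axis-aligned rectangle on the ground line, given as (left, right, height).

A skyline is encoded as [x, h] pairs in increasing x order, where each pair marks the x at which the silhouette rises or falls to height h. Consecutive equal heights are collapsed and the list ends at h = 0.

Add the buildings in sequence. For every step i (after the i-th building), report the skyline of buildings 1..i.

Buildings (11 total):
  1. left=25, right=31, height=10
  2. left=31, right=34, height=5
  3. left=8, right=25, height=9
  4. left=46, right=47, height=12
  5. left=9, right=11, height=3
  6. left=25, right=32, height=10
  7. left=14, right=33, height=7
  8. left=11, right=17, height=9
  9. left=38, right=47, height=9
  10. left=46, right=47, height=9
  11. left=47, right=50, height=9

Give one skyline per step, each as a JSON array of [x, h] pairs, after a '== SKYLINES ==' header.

== SKYLINES ==
[[25,10],[31,0]]
[[25,10],[31,5],[34,0]]
[[8,9],[25,10],[31,5],[34,0]]
[[8,9],[25,10],[31,5],[34,0],[46,12],[47,0]]
[[8,9],[25,10],[31,5],[34,0],[46,12],[47,0]]
[[8,9],[25,10],[32,5],[34,0],[46,12],[47,0]]
[[8,9],[25,10],[32,7],[33,5],[34,0],[46,12],[47,0]]
[[8,9],[25,10],[32,7],[33,5],[34,0],[46,12],[47,0]]
[[8,9],[25,10],[32,7],[33,5],[34,0],[38,9],[46,12],[47,0]]
[[8,9],[25,10],[32,7],[33,5],[34,0],[38,9],[46,12],[47,0]]
[[8,9],[25,10],[32,7],[33,5],[34,0],[38,9],[46,12],[47,9],[50,0]]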